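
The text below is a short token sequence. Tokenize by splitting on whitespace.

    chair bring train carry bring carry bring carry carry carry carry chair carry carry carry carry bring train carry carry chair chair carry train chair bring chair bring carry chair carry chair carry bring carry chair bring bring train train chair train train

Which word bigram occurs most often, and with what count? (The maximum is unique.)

"carry carry", 7 times

Bigram frequencies (highest first):
  carry carry: 7
  carry chair: 5
  chair bring: 4
  carry bring: 4
  bring carry: 4
  chair carry: 4
  … (9 more, each ≤ 3)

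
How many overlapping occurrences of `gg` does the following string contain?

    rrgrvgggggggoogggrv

8

Sliding a length-2 window over the 19 characters (18 positions):
  position 6–7: gg
  position 7–8: gg
  position 8–9: gg
  position 9–10: gg
  position 10–11: gg
  position 11–12: gg
  position 15–16: gg
  position 16–17: gg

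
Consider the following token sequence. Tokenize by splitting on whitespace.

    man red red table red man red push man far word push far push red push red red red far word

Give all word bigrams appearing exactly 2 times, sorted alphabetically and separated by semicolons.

Bigram counts meeting the condition (exactly 2 times):
  far word: 2
  man red: 2
  push red: 2
  red push: 2

far word; man red; push red; red push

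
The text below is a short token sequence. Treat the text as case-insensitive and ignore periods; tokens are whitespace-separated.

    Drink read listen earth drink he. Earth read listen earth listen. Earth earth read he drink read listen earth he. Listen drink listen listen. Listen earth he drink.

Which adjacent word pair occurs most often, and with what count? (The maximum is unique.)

Bigram frequencies (highest first):
  listen earth: 5
  read listen: 3
  drink read: 2
  earth read: 2
  he drink: 2
  earth he: 2
  … (10 more, each ≤ 2)

"listen earth", 5 times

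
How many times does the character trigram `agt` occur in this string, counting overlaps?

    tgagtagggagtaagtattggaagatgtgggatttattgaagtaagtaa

Sliding a length-3 window over the 49 characters (47 positions):
  position 3–5: agt
  position 10–12: agt
  position 14–16: agt
  position 41–43: agt
  position 45–47: agt

5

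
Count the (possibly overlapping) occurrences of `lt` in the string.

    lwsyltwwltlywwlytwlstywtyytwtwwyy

Sliding a length-2 window over the 33 characters (32 positions):
  position 5–6: lt
  position 9–10: lt

2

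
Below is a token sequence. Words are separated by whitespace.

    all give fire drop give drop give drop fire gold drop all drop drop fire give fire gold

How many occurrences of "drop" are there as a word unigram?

6

Scanning the 18 tokens for "drop":
  position 4: drop
  position 6: drop
  position 8: drop
  position 11: drop
  position 13: drop
  position 14: drop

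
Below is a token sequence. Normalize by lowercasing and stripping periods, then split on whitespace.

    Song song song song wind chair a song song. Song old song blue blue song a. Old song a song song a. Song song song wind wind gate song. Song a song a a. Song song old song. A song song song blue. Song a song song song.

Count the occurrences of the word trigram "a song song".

Scanning the 46 overlapping trigram windows for "a song song":
  position 7–9: a song song
  position 19–21: a song song
  position 22–24: a song song
  position 34–36: a song song
  position 39–41: a song song
  position 45–47: a song song

6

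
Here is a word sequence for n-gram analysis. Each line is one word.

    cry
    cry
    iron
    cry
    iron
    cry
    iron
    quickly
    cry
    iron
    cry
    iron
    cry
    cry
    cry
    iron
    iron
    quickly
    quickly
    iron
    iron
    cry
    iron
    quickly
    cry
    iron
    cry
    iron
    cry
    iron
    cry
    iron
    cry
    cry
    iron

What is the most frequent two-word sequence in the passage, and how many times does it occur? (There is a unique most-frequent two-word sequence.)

"cry iron", 12 times

Bigram frequencies (highest first):
  cry iron: 12
  iron cry: 9
  cry cry: 4
  iron quickly: 3
  quickly cry: 2
  iron iron: 2
  … (2 more, each ≤ 1)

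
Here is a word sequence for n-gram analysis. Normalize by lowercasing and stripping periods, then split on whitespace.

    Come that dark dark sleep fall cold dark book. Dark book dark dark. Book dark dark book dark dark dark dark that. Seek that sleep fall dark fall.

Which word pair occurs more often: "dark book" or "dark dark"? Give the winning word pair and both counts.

"dark dark" (6 vs 4)

"dark book": 4 occurrences
"dark dark": 6 occurrences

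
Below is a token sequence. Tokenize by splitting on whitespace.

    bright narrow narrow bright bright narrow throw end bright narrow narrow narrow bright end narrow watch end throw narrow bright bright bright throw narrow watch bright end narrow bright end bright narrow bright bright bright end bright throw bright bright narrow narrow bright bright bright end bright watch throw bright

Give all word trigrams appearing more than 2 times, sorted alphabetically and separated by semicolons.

bright bright bright; bright end bright; bright narrow narrow; narrow bright bright; narrow narrow bright

Trigram counts meeting the condition (more than 2 times):
  bright bright bright: 3
  bright end bright: 3
  bright narrow narrow: 3
  narrow bright bright: 4
  narrow narrow bright: 3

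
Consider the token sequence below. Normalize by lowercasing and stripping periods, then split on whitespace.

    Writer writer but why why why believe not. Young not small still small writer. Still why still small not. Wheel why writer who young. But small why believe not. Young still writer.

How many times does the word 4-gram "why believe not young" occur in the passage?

2

Scanning the 29 overlapping 4-gram windows for "why believe not young":
  position 6–9: why believe not young
  position 27–30: why believe not young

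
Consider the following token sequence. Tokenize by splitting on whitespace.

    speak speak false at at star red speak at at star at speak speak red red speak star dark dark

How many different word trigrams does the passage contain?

17

20 tokens → 18 trigram windows in total.
Repeated trigrams (each contributes count−1 duplicates):
  at at star: 2
1 duplicate windows → 18 − 1 = 17 distinct.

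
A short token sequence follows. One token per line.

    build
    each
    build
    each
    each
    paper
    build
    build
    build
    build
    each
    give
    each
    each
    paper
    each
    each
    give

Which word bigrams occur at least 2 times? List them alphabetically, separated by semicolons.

build build; build each; each each; each give; each paper

Bigram counts meeting the condition (at least 2 times):
  build build: 3
  build each: 3
  each each: 3
  each give: 2
  each paper: 2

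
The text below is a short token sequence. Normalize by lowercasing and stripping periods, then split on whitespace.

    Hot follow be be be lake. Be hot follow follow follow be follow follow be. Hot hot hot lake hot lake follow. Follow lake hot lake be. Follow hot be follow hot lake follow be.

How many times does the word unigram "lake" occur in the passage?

Scanning the 35 tokens for "lake":
  position 6: lake
  position 19: lake
  position 21: lake
  position 24: lake
  position 26: lake
  position 33: lake

6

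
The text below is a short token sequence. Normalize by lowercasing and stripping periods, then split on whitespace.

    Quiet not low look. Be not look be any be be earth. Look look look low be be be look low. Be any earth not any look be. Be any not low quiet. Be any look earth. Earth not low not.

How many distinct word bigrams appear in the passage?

25

41 tokens → 40 bigram windows in total.
Repeated bigrams (each contributes count−1 duplicates):
  be any: 4
  be be: 4
  look be: 3
  not low: 3
  any look: 2
  earth not: 2
  look look: 2
  look low: 2
  … (1 more repeated)
15 duplicate windows → 40 − 15 = 25 distinct.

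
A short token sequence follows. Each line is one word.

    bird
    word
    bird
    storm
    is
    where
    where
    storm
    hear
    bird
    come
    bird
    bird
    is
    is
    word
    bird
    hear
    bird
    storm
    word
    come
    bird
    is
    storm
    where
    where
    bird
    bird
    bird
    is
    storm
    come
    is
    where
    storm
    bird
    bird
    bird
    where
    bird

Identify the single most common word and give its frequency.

"bird", 15 times

Unigram frequencies (highest first):
  bird: 15
  storm: 6
  is: 6
  where: 6
  word: 3
  come: 3
  … (1 more, each ≤ 2)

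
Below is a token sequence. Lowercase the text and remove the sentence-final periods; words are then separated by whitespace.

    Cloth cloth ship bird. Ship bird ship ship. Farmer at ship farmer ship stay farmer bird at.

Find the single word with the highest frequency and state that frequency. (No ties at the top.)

"ship", 6 times

Unigram frequencies (highest first):
  ship: 6
  bird: 3
  farmer: 3
  cloth: 2
  at: 2
  stay: 1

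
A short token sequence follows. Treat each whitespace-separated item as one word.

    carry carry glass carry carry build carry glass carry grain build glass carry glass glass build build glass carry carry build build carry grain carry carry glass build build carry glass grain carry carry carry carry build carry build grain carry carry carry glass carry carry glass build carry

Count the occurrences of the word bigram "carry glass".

Scanning the 48 overlapping bigram windows for "carry glass":
  position 2–3: carry glass
  position 7–8: carry glass
  position 13–14: carry glass
  position 26–27: carry glass
  position 30–31: carry glass
  position 43–44: carry glass
  position 46–47: carry glass

7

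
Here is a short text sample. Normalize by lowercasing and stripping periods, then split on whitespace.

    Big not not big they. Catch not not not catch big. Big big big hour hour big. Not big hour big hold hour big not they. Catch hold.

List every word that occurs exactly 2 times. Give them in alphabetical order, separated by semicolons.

Unigram counts meeting the condition (exactly 2 times):
  hold: 2
  they: 2

hold; they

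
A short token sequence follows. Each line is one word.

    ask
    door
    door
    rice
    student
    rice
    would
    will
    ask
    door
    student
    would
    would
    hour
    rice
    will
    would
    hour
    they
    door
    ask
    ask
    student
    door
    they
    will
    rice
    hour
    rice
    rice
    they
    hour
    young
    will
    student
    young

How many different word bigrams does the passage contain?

32

36 tokens → 35 bigram windows in total.
Repeated bigrams (each contributes count−1 duplicates):
  ask door: 2
  hour rice: 2
  would hour: 2
3 duplicate windows → 35 − 3 = 32 distinct.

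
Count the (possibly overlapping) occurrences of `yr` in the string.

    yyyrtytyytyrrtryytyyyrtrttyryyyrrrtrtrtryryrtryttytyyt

Sliding a length-2 window over the 54 characters (53 positions):
  position 3–4: yr
  position 11–12: yr
  position 21–22: yr
  position 27–28: yr
  position 31–32: yr
  position 41–42: yr
  position 43–44: yr

7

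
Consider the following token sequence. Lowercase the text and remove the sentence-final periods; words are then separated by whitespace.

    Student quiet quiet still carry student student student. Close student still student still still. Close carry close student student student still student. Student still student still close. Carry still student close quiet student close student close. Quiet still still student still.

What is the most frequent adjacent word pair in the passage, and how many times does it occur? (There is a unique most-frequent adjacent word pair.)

Bigram frequencies (highest first):
  student still: 6
  student student: 5
  still student: 5
  student close: 4
  close student: 3
  quiet still: 2
  … (11 more, each ≤ 2)

"student still", 6 times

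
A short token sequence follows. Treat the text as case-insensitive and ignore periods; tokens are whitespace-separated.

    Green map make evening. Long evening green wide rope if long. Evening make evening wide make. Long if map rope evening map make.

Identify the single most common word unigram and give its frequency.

"evening", 5 times

Unigram frequencies (highest first):
  evening: 5
  make: 4
  map: 3
  long: 3
  green: 2
  wide: 2
  … (2 more, each ≤ 2)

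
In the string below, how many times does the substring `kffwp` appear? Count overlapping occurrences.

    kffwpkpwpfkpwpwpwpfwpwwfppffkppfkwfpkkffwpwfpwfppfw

2

Sliding a length-5 window over the 51 characters (47 positions):
  position 1–5: kffwp
  position 38–42: kffwp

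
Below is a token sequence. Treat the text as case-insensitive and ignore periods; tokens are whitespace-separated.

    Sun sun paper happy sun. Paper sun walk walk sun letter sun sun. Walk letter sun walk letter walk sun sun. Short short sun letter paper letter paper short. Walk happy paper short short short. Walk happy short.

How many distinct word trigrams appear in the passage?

38 tokens → 36 trigram windows in total.
Repeated trigrams (each contributes count−1 duplicates):
  short walk happy: 2
  sun walk letter: 2
2 duplicate windows → 36 − 2 = 34 distinct.

34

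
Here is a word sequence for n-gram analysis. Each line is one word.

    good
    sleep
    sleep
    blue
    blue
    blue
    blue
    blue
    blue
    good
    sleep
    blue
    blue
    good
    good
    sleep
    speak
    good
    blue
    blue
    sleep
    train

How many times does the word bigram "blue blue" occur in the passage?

Scanning the 21 overlapping bigram windows for "blue blue":
  position 4–5: blue blue
  position 5–6: blue blue
  position 6–7: blue blue
  position 7–8: blue blue
  position 8–9: blue blue
  position 12–13: blue blue
  position 19–20: blue blue

7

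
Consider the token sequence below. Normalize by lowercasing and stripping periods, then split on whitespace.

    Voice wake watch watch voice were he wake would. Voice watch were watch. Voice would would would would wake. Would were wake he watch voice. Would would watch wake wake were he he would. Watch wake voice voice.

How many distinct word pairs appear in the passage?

38 tokens → 37 bigram windows in total.
Repeated bigrams (each contributes count−1 duplicates):
  would would: 4
  watch voice: 3
  voice would: 2
  wake would: 2
  watch wake: 2
  were he: 2
  would watch: 2
10 duplicate windows → 37 − 10 = 27 distinct.

27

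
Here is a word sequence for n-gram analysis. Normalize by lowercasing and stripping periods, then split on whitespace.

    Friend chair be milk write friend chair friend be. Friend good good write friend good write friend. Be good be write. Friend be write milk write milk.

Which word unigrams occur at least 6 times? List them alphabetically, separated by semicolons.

friend; write

Unigram counts meeting the condition (at least 6 times):
  friend: 7
  write: 6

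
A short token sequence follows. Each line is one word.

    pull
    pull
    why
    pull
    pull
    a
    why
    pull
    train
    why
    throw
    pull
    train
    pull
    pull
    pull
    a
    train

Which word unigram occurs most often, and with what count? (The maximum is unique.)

"pull", 9 times

Unigram frequencies (highest first):
  pull: 9
  why: 3
  train: 3
  a: 2
  throw: 1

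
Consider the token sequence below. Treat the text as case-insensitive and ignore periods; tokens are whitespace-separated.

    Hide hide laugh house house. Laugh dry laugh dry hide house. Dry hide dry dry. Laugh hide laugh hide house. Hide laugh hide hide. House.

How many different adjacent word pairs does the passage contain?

25 tokens → 24 bigram windows in total.
Repeated bigrams (each contributes count−1 duplicates):
  hide house: 3
  hide laugh: 3
  laugh hide: 3
  dry hide: 2
  dry laugh: 2
  hide hide: 2
  laugh dry: 2
10 duplicate windows → 24 − 10 = 14 distinct.

14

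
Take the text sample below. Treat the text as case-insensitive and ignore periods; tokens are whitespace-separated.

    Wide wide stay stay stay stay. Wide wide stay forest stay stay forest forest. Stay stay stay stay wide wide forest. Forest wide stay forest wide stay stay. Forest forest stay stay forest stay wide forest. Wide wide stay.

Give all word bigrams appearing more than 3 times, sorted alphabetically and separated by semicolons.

forest stay; stay forest; stay stay; wide stay; wide wide

Bigram counts meeting the condition (more than 3 times):
  forest stay: 4
  stay forest: 5
  stay stay: 9
  wide stay: 5
  wide wide: 4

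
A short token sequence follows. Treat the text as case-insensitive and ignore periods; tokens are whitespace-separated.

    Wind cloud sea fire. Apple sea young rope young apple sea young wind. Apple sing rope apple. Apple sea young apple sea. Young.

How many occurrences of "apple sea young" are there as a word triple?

4

Scanning the 21 overlapping trigram windows for "apple sea young":
  position 5–7: apple sea young
  position 10–12: apple sea young
  position 18–20: apple sea young
  position 21–23: apple sea young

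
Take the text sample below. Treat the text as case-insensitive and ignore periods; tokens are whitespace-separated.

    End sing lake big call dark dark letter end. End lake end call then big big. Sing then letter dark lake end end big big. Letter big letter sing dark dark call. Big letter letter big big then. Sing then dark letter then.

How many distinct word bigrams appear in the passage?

32

43 tokens → 42 bigram windows in total.
Repeated bigrams (each contributes count−1 duplicates):
  big big: 3
  big letter: 3
  dark dark: 2
  dark letter: 2
  end end: 2
  lake end: 2
  letter big: 2
  sing then: 2
10 duplicate windows → 42 − 10 = 32 distinct.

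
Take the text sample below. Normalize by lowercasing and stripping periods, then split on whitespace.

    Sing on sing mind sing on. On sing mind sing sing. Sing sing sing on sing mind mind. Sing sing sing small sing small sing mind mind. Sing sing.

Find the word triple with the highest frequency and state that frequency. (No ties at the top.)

"sing sing sing", 4 times

Trigram frequencies (highest first):
  sing sing sing: 4
  on sing mind: 3
  mind sing sing: 3
  sing on sing: 2
  sing mind sing: 2
  sing mind mind: 2
  … (9 more, each ≤ 2)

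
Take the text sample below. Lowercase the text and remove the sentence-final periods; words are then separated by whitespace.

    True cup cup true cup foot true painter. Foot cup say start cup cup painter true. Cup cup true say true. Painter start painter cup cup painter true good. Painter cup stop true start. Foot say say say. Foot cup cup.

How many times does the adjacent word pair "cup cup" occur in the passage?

Scanning the 40 overlapping bigram windows for "cup cup":
  position 2–3: cup cup
  position 13–14: cup cup
  position 17–18: cup cup
  position 25–26: cup cup
  position 40–41: cup cup

5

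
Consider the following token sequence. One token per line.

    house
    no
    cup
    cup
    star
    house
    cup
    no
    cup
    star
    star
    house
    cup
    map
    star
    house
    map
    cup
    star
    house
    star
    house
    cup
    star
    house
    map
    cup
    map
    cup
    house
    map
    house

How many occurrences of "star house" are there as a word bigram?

Scanning the 31 overlapping bigram windows for "star house":
  position 5–6: star house
  position 11–12: star house
  position 15–16: star house
  position 19–20: star house
  position 21–22: star house
  position 24–25: star house

6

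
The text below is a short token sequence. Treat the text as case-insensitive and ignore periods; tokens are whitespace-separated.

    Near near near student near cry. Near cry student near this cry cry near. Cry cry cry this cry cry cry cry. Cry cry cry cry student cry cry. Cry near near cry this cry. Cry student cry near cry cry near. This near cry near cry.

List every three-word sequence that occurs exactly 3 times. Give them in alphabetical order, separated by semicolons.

cry cry near; this cry cry

Trigram counts meeting the condition (exactly 3 times):
  cry cry near: 3
  this cry cry: 3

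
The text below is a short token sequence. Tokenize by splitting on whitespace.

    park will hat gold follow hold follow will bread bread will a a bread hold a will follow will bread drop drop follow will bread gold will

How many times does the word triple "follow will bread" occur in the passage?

3

Scanning the 25 overlapping trigram windows for "follow will bread":
  position 7–9: follow will bread
  position 18–20: follow will bread
  position 23–25: follow will bread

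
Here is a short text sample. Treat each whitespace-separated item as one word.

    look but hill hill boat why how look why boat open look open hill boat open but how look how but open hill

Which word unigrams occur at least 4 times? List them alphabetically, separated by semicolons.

hill; look; open

Unigram counts meeting the condition (at least 4 times):
  hill: 4
  look: 4
  open: 4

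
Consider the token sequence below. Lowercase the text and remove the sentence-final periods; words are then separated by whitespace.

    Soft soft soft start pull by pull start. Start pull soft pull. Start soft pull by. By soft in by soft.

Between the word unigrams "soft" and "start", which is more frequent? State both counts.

"soft": 7 occurrences
"start": 4 occurrences

"soft" (7 vs 4)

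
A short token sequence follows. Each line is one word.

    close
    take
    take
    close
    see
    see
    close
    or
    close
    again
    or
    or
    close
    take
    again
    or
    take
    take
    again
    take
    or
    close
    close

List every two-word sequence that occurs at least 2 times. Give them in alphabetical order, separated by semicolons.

Bigram counts meeting the condition (at least 2 times):
  again or: 2
  close take: 2
  or close: 3
  take again: 2
  take take: 2

again or; close take; or close; take again; take take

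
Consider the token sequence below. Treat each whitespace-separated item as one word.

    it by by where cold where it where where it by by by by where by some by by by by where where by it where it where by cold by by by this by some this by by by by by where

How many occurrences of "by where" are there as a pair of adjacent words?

Scanning the 42 overlapping bigram windows for "by where":
  position 3–4: by where
  position 14–15: by where
  position 21–22: by where
  position 42–43: by where

4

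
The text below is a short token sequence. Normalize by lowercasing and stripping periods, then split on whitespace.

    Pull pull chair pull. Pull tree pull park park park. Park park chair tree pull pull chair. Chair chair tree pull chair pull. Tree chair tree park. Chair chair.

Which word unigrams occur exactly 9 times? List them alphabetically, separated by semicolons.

chair; pull

Unigram counts meeting the condition (exactly 9 times):
  chair: 9
  pull: 9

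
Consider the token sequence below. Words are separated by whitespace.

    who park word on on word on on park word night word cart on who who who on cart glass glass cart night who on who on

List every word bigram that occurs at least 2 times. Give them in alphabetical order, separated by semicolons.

Bigram counts meeting the condition (at least 2 times):
  on on: 2
  on who: 2
  park word: 2
  who on: 3
  who who: 2
  word on: 2

on on; on who; park word; who on; who who; word on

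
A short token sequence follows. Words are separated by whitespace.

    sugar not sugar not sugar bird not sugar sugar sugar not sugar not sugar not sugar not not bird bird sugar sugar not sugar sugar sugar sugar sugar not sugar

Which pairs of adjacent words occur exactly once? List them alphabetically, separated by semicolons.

bird bird; bird not; bird sugar; not bird; not not; sugar bird

Bigram counts meeting the condition (exactly once):
  bird bird: 1
  bird not: 1
  bird sugar: 1
  not bird: 1
  not not: 1
  sugar bird: 1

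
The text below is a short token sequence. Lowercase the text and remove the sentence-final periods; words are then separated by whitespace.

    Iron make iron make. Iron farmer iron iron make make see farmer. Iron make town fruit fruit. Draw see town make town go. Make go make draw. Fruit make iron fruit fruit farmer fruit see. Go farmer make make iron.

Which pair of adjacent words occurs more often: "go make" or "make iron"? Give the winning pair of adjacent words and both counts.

"make iron" (4 vs 2)

"go make": 2 occurrences
"make iron": 4 occurrences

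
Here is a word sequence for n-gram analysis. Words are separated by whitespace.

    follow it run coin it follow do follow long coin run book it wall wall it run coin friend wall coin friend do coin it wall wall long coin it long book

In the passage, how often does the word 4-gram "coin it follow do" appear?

1

Scanning the 29 overlapping 4-gram windows for "coin it follow do":
  position 4–7: coin it follow do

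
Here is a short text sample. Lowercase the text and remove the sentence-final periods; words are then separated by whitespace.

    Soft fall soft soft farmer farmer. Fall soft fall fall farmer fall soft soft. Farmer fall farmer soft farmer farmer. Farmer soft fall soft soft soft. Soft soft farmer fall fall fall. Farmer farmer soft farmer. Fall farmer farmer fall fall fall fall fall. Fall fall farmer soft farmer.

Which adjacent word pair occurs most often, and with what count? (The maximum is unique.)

Bigram frequencies (highest first):
  fall fall: 9
  soft soft: 6
  soft farmer: 6
  farmer fall: 6
  farmer farmer: 5
  fall farmer: 5
  … (3 more, each ≤ 4)

"fall fall", 9 times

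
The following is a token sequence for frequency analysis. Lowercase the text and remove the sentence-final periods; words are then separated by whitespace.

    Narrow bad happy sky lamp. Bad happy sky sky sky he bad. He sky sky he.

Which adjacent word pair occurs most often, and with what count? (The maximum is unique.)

"sky sky", 3 times

Bigram frequencies (highest first):
  sky sky: 3
  bad happy: 2
  happy sky: 2
  sky he: 2
  narrow bad: 1
  sky lamp: 1
  … (4 more, each ≤ 1)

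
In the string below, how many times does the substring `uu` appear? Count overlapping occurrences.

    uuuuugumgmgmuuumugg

Sliding a length-2 window over the 19 characters (18 positions):
  position 1–2: uu
  position 2–3: uu
  position 3–4: uu
  position 4–5: uu
  position 13–14: uu
  position 14–15: uu

6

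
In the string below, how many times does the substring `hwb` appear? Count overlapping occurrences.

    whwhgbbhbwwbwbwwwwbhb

Sliding a length-3 window over the 21 characters (19 positions):
  (no match at any position)

0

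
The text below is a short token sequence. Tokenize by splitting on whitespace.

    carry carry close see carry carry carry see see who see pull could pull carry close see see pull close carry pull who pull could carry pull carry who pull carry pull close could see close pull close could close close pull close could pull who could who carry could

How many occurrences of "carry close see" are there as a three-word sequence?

2

Scanning the 48 overlapping trigram windows for "carry close see":
  position 2–4: carry close see
  position 15–17: carry close see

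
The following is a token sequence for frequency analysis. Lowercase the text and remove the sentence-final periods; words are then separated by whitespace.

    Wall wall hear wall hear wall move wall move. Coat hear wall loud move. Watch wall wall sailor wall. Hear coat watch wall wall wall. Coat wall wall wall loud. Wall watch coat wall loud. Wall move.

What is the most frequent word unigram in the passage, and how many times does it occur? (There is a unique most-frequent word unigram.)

Unigram frequencies (highest first):
  wall: 18
  hear: 4
  move: 4
  coat: 4
  loud: 3
  watch: 3
  … (1 more, each ≤ 1)

"wall", 18 times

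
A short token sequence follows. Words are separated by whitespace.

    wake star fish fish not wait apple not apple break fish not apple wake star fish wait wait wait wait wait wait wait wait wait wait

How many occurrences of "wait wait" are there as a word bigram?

Scanning the 25 overlapping bigram windows for "wait wait":
  position 17–18: wait wait
  position 18–19: wait wait
  position 19–20: wait wait
  position 20–21: wait wait
  position 21–22: wait wait
  position 22–23: wait wait
  position 23–24: wait wait
  position 24–25: wait wait
  position 25–26: wait wait

9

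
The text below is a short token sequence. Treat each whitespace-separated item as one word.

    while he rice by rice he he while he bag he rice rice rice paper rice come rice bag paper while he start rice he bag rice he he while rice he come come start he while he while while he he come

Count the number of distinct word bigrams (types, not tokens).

26

43 tokens → 42 bigram windows in total.
Repeated bigrams (each contributes count−1 duplicates):
  while he: 5
  he while: 4
  rice he: 4
  he he: 3
  he bag: 2
  he come: 2
  he rice: 2
  rice rice: 2
16 duplicate windows → 42 − 16 = 26 distinct.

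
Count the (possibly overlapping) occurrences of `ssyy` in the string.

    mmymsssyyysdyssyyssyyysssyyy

Sliding a length-4 window over the 28 characters (25 positions):
  position 6–9: ssyy
  position 14–17: ssyy
  position 18–21: ssyy
  position 24–27: ssyy

4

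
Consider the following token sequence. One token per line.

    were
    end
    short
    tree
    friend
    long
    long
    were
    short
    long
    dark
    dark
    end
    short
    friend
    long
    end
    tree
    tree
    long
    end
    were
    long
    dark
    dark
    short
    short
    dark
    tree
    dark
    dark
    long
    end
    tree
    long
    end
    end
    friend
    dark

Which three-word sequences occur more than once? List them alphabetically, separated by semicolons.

long dark dark; long end tree; tree long end

Trigram counts meeting the condition (more than once):
  long dark dark: 2
  long end tree: 2
  tree long end: 2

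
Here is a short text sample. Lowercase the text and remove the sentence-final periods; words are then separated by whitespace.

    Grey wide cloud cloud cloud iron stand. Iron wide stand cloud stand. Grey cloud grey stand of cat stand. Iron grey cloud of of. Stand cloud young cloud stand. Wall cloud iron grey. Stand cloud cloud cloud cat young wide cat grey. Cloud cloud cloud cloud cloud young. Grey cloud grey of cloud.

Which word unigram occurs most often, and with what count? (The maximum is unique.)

Unigram frequencies (highest first):
  cloud: 19
  grey: 8
  stand: 8
  iron: 4
  of: 4
  wide: 3
  … (3 more, each ≤ 3)

"cloud", 19 times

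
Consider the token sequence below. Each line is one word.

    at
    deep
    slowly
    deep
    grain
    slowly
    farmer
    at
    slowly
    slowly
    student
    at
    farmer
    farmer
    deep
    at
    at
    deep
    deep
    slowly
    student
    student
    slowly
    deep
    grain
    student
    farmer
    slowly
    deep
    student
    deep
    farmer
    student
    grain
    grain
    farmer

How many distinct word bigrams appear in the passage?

29

36 tokens → 35 bigram windows in total.
Repeated bigrams (each contributes count−1 duplicates):
  slowly deep: 3
  at deep: 2
  deep grain: 2
  deep slowly: 2
  slowly student: 2
6 duplicate windows → 35 − 6 = 29 distinct.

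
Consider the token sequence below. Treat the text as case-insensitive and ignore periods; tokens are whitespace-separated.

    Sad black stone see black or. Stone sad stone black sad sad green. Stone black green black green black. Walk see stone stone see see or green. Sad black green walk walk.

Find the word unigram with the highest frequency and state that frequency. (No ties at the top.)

Unigram frequencies (highest first):
  black: 7
  stone: 6
  sad: 5
  green: 5
  see: 4
  walk: 3
  … (1 more, each ≤ 2)

"black", 7 times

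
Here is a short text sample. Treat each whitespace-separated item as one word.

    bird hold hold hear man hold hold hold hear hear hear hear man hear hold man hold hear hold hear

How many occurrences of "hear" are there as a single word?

Scanning the 20 tokens for "hear":
  position 4: hear
  position 9: hear
  position 10: hear
  position 11: hear
  position 12: hear
  position 14: hear
  position 18: hear
  position 20: hear

8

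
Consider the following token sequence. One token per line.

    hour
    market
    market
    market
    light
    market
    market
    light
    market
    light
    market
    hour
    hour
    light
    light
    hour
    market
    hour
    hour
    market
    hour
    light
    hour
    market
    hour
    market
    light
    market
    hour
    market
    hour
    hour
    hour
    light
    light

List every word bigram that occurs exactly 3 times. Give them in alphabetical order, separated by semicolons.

Bigram counts meeting the condition (exactly 3 times):
  hour light: 3
  market market: 3

hour light; market market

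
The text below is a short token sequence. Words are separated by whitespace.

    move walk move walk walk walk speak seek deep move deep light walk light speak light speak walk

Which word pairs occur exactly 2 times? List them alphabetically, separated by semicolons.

Bigram counts meeting the condition (exactly 2 times):
  light speak: 2
  move walk: 2
  walk walk: 2

light speak; move walk; walk walk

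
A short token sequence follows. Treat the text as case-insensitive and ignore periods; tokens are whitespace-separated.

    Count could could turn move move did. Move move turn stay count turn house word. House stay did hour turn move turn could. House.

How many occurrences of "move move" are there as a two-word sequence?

2

Scanning the 23 overlapping bigram windows for "move move":
  position 5–6: move move
  position 8–9: move move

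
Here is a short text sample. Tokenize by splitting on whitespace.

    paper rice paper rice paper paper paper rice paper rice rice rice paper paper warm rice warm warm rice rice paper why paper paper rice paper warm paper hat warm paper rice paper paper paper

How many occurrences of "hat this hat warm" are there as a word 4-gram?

0

Scanning the 32 overlapping 4-gram windows for "hat this hat warm":
  (none found)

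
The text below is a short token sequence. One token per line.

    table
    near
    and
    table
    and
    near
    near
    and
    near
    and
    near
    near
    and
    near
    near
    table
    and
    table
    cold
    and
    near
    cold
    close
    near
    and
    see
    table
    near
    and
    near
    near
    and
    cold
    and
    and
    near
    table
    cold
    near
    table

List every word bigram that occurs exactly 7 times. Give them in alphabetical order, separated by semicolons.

and near; near and

Bigram counts meeting the condition (exactly 7 times):
  and near: 7
  near and: 7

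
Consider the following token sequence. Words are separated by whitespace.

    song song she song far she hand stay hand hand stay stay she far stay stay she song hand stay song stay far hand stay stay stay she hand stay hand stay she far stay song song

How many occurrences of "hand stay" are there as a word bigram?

Scanning the 36 overlapping bigram windows for "hand stay":
  position 7–8: hand stay
  position 10–11: hand stay
  position 19–20: hand stay
  position 24–25: hand stay
  position 29–30: hand stay
  position 31–32: hand stay

6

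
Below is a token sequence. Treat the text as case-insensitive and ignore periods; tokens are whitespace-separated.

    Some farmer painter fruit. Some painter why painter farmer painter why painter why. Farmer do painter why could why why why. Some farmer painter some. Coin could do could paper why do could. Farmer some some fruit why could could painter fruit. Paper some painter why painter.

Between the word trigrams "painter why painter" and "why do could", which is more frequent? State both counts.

"painter why painter" (3 vs 1)

"painter why painter": 3 occurrences
"why do could": 1 occurrence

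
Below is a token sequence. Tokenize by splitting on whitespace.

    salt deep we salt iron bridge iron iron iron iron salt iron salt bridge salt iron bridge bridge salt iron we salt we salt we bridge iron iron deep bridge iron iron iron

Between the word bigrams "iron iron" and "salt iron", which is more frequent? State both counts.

"iron iron" (6 vs 4)

"iron iron": 6 occurrences
"salt iron": 4 occurrences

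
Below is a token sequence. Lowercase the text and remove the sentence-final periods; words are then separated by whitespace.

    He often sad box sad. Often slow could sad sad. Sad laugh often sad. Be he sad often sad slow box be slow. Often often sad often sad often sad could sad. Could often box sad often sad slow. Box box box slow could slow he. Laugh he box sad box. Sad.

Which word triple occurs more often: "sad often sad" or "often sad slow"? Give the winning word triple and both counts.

"sad often sad" (4 vs 2)

"sad often sad": 4 occurrences
"often sad slow": 2 occurrences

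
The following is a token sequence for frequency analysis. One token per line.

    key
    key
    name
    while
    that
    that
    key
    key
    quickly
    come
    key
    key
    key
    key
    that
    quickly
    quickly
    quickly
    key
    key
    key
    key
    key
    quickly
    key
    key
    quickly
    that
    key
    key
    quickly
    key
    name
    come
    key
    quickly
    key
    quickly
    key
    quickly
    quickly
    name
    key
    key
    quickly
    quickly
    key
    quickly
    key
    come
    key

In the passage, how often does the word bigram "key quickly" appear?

Scanning the 50 overlapping bigram windows for "key quickly":
  position 8–9: key quickly
  position 23–24: key quickly
  position 26–27: key quickly
  position 30–31: key quickly
  position 35–36: key quickly
  position 37–38: key quickly
  position 39–40: key quickly
  position 44–45: key quickly
  position 47–48: key quickly

9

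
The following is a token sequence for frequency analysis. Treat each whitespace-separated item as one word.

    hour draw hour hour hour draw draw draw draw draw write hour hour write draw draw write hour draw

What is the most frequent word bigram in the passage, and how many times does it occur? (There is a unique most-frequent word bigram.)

"draw draw", 5 times

Bigram frequencies (highest first):
  draw draw: 5
  hour draw: 3
  hour hour: 3
  draw write: 2
  write hour: 2
  draw hour: 1
  … (2 more, each ≤ 1)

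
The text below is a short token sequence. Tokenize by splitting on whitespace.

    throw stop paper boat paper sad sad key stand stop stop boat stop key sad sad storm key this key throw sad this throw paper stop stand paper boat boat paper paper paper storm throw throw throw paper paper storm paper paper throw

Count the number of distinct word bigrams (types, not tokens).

33

43 tokens → 42 bigram windows in total.
Repeated bigrams (each contributes count−1 duplicates):
  paper paper: 4
  boat paper: 2
  paper boat: 2
  paper storm: 2
  sad sad: 2
  throw paper: 2
  throw throw: 2
9 duplicate windows → 42 − 9 = 33 distinct.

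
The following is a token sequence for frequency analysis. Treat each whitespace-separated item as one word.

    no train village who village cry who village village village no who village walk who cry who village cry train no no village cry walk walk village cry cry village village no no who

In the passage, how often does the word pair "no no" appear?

2

Scanning the 33 overlapping bigram windows for "no no":
  position 21–22: no no
  position 32–33: no no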